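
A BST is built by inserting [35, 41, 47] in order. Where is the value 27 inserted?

Starting tree (level order): [35, None, 41, None, 47]
Insertion path: 35
Result: insert 27 as left child of 35
Final tree (level order): [35, 27, 41, None, None, None, 47]


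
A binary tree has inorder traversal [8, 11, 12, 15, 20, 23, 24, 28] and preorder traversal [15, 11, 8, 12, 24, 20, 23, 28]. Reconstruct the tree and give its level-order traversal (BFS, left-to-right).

Inorder:  [8, 11, 12, 15, 20, 23, 24, 28]
Preorder: [15, 11, 8, 12, 24, 20, 23, 28]
Algorithm: preorder visits root first, so consume preorder in order;
for each root, split the current inorder slice at that value into
left-subtree inorder and right-subtree inorder, then recurse.
Recursive splits:
  root=15; inorder splits into left=[8, 11, 12], right=[20, 23, 24, 28]
  root=11; inorder splits into left=[8], right=[12]
  root=8; inorder splits into left=[], right=[]
  root=12; inorder splits into left=[], right=[]
  root=24; inorder splits into left=[20, 23], right=[28]
  root=20; inorder splits into left=[], right=[23]
  root=23; inorder splits into left=[], right=[]
  root=28; inorder splits into left=[], right=[]
Reconstructed level-order: [15, 11, 24, 8, 12, 20, 28, 23]


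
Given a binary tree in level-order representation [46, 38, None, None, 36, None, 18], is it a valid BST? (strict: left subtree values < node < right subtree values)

Level-order array: [46, 38, None, None, 36, None, 18]
Validate using subtree bounds (lo, hi): at each node, require lo < value < hi,
then recurse left with hi=value and right with lo=value.
Preorder trace (stopping at first violation):
  at node 46 with bounds (-inf, +inf): OK
  at node 38 with bounds (-inf, 46): OK
  at node 36 with bounds (38, 46): VIOLATION
Node 36 violates its bound: not (38 < 36 < 46).
Result: Not a valid BST


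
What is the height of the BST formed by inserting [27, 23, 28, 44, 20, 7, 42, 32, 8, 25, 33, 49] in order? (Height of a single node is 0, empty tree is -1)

Insertion order: [27, 23, 28, 44, 20, 7, 42, 32, 8, 25, 33, 49]
Tree (level-order array): [27, 23, 28, 20, 25, None, 44, 7, None, None, None, 42, 49, None, 8, 32, None, None, None, None, None, None, 33]
Compute height bottom-up (empty subtree = -1):
  height(8) = 1 + max(-1, -1) = 0
  height(7) = 1 + max(-1, 0) = 1
  height(20) = 1 + max(1, -1) = 2
  height(25) = 1 + max(-1, -1) = 0
  height(23) = 1 + max(2, 0) = 3
  height(33) = 1 + max(-1, -1) = 0
  height(32) = 1 + max(-1, 0) = 1
  height(42) = 1 + max(1, -1) = 2
  height(49) = 1 + max(-1, -1) = 0
  height(44) = 1 + max(2, 0) = 3
  height(28) = 1 + max(-1, 3) = 4
  height(27) = 1 + max(3, 4) = 5
Height = 5


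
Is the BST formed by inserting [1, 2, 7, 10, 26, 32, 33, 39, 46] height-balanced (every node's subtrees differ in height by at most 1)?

Tree (level-order array): [1, None, 2, None, 7, None, 10, None, 26, None, 32, None, 33, None, 39, None, 46]
Definition: a tree is height-balanced if, at every node, |h(left) - h(right)| <= 1 (empty subtree has height -1).
Bottom-up per-node check:
  node 46: h_left=-1, h_right=-1, diff=0 [OK], height=0
  node 39: h_left=-1, h_right=0, diff=1 [OK], height=1
  node 33: h_left=-1, h_right=1, diff=2 [FAIL (|-1-1|=2 > 1)], height=2
  node 32: h_left=-1, h_right=2, diff=3 [FAIL (|-1-2|=3 > 1)], height=3
  node 26: h_left=-1, h_right=3, diff=4 [FAIL (|-1-3|=4 > 1)], height=4
  node 10: h_left=-1, h_right=4, diff=5 [FAIL (|-1-4|=5 > 1)], height=5
  node 7: h_left=-1, h_right=5, diff=6 [FAIL (|-1-5|=6 > 1)], height=6
  node 2: h_left=-1, h_right=6, diff=7 [FAIL (|-1-6|=7 > 1)], height=7
  node 1: h_left=-1, h_right=7, diff=8 [FAIL (|-1-7|=8 > 1)], height=8
Node 33 violates the condition: |-1 - 1| = 2 > 1.
Result: Not balanced


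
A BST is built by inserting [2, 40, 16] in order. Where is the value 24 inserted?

Starting tree (level order): [2, None, 40, 16]
Insertion path: 2 -> 40 -> 16
Result: insert 24 as right child of 16
Final tree (level order): [2, None, 40, 16, None, None, 24]


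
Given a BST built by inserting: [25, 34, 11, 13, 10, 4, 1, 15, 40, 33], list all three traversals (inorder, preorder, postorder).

Tree insertion order: [25, 34, 11, 13, 10, 4, 1, 15, 40, 33]
Tree (level-order array): [25, 11, 34, 10, 13, 33, 40, 4, None, None, 15, None, None, None, None, 1]
Inorder (L, root, R): [1, 4, 10, 11, 13, 15, 25, 33, 34, 40]
Preorder (root, L, R): [25, 11, 10, 4, 1, 13, 15, 34, 33, 40]
Postorder (L, R, root): [1, 4, 10, 15, 13, 11, 33, 40, 34, 25]


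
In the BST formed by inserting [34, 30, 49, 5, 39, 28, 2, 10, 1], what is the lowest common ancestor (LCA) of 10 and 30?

Tree insertion order: [34, 30, 49, 5, 39, 28, 2, 10, 1]
Tree (level-order array): [34, 30, 49, 5, None, 39, None, 2, 28, None, None, 1, None, 10]
In a BST, the LCA of p=10, q=30 is the first node v on the
root-to-leaf path with p <= v <= q (go left if both < v, right if both > v).
Walk from root:
  at 34: both 10 and 30 < 34, go left
  at 30: 10 <= 30 <= 30, this is the LCA
LCA = 30


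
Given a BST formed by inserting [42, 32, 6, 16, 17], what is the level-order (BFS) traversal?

Tree insertion order: [42, 32, 6, 16, 17]
Tree (level-order array): [42, 32, None, 6, None, None, 16, None, 17]
BFS from the root, enqueuing left then right child of each popped node:
  queue [42] -> pop 42, enqueue [32], visited so far: [42]
  queue [32] -> pop 32, enqueue [6], visited so far: [42, 32]
  queue [6] -> pop 6, enqueue [16], visited so far: [42, 32, 6]
  queue [16] -> pop 16, enqueue [17], visited so far: [42, 32, 6, 16]
  queue [17] -> pop 17, enqueue [none], visited so far: [42, 32, 6, 16, 17]
Result: [42, 32, 6, 16, 17]


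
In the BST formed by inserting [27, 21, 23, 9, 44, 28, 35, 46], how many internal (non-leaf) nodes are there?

Tree built from: [27, 21, 23, 9, 44, 28, 35, 46]
Tree (level-order array): [27, 21, 44, 9, 23, 28, 46, None, None, None, None, None, 35]
Rule: An internal node has at least one child.
Per-node child counts:
  node 27: 2 child(ren)
  node 21: 2 child(ren)
  node 9: 0 child(ren)
  node 23: 0 child(ren)
  node 44: 2 child(ren)
  node 28: 1 child(ren)
  node 35: 0 child(ren)
  node 46: 0 child(ren)
Matching nodes: [27, 21, 44, 28]
Count of internal (non-leaf) nodes: 4


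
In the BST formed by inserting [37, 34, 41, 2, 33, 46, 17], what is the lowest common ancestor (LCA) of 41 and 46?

Tree insertion order: [37, 34, 41, 2, 33, 46, 17]
Tree (level-order array): [37, 34, 41, 2, None, None, 46, None, 33, None, None, 17]
In a BST, the LCA of p=41, q=46 is the first node v on the
root-to-leaf path with p <= v <= q (go left if both < v, right if both > v).
Walk from root:
  at 37: both 41 and 46 > 37, go right
  at 41: 41 <= 41 <= 46, this is the LCA
LCA = 41


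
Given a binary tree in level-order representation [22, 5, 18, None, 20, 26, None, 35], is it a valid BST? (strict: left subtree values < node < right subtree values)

Level-order array: [22, 5, 18, None, 20, 26, None, 35]
Validate using subtree bounds (lo, hi): at each node, require lo < value < hi,
then recurse left with hi=value and right with lo=value.
Preorder trace (stopping at first violation):
  at node 22 with bounds (-inf, +inf): OK
  at node 5 with bounds (-inf, 22): OK
  at node 20 with bounds (5, 22): OK
  at node 35 with bounds (5, 20): VIOLATION
Node 35 violates its bound: not (5 < 35 < 20).
Result: Not a valid BST


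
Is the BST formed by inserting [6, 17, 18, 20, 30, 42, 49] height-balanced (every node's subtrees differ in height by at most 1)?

Tree (level-order array): [6, None, 17, None, 18, None, 20, None, 30, None, 42, None, 49]
Definition: a tree is height-balanced if, at every node, |h(left) - h(right)| <= 1 (empty subtree has height -1).
Bottom-up per-node check:
  node 49: h_left=-1, h_right=-1, diff=0 [OK], height=0
  node 42: h_left=-1, h_right=0, diff=1 [OK], height=1
  node 30: h_left=-1, h_right=1, diff=2 [FAIL (|-1-1|=2 > 1)], height=2
  node 20: h_left=-1, h_right=2, diff=3 [FAIL (|-1-2|=3 > 1)], height=3
  node 18: h_left=-1, h_right=3, diff=4 [FAIL (|-1-3|=4 > 1)], height=4
  node 17: h_left=-1, h_right=4, diff=5 [FAIL (|-1-4|=5 > 1)], height=5
  node 6: h_left=-1, h_right=5, diff=6 [FAIL (|-1-5|=6 > 1)], height=6
Node 30 violates the condition: |-1 - 1| = 2 > 1.
Result: Not balanced


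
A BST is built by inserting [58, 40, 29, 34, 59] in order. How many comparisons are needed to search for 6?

Search path for 6: 58 -> 40 -> 29
Found: False
Comparisons: 3


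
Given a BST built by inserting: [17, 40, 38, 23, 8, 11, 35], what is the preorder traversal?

Tree insertion order: [17, 40, 38, 23, 8, 11, 35]
Tree (level-order array): [17, 8, 40, None, 11, 38, None, None, None, 23, None, None, 35]
Preorder traversal: [17, 8, 11, 40, 38, 23, 35]


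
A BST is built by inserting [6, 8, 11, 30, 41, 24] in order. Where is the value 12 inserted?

Starting tree (level order): [6, None, 8, None, 11, None, 30, 24, 41]
Insertion path: 6 -> 8 -> 11 -> 30 -> 24
Result: insert 12 as left child of 24
Final tree (level order): [6, None, 8, None, 11, None, 30, 24, 41, 12]


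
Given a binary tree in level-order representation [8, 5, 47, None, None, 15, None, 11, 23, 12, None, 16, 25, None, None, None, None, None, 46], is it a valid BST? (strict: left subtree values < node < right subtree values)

Level-order array: [8, 5, 47, None, None, 15, None, 11, 23, 12, None, 16, 25, None, None, None, None, None, 46]
Validate using subtree bounds (lo, hi): at each node, require lo < value < hi,
then recurse left with hi=value and right with lo=value.
Preorder trace (stopping at first violation):
  at node 8 with bounds (-inf, +inf): OK
  at node 5 with bounds (-inf, 8): OK
  at node 47 with bounds (8, +inf): OK
  at node 15 with bounds (8, 47): OK
  at node 11 with bounds (8, 15): OK
  at node 12 with bounds (8, 11): VIOLATION
Node 12 violates its bound: not (8 < 12 < 11).
Result: Not a valid BST


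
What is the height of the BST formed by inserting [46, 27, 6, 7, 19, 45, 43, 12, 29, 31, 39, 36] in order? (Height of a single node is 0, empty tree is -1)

Insertion order: [46, 27, 6, 7, 19, 45, 43, 12, 29, 31, 39, 36]
Tree (level-order array): [46, 27, None, 6, 45, None, 7, 43, None, None, 19, 29, None, 12, None, None, 31, None, None, None, 39, 36]
Compute height bottom-up (empty subtree = -1):
  height(12) = 1 + max(-1, -1) = 0
  height(19) = 1 + max(0, -1) = 1
  height(7) = 1 + max(-1, 1) = 2
  height(6) = 1 + max(-1, 2) = 3
  height(36) = 1 + max(-1, -1) = 0
  height(39) = 1 + max(0, -1) = 1
  height(31) = 1 + max(-1, 1) = 2
  height(29) = 1 + max(-1, 2) = 3
  height(43) = 1 + max(3, -1) = 4
  height(45) = 1 + max(4, -1) = 5
  height(27) = 1 + max(3, 5) = 6
  height(46) = 1 + max(6, -1) = 7
Height = 7


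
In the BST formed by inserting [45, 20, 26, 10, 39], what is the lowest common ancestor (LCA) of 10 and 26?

Tree insertion order: [45, 20, 26, 10, 39]
Tree (level-order array): [45, 20, None, 10, 26, None, None, None, 39]
In a BST, the LCA of p=10, q=26 is the first node v on the
root-to-leaf path with p <= v <= q (go left if both < v, right if both > v).
Walk from root:
  at 45: both 10 and 26 < 45, go left
  at 20: 10 <= 20 <= 26, this is the LCA
LCA = 20


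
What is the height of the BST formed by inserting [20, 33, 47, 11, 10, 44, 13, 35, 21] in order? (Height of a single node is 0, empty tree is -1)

Insertion order: [20, 33, 47, 11, 10, 44, 13, 35, 21]
Tree (level-order array): [20, 11, 33, 10, 13, 21, 47, None, None, None, None, None, None, 44, None, 35]
Compute height bottom-up (empty subtree = -1):
  height(10) = 1 + max(-1, -1) = 0
  height(13) = 1 + max(-1, -1) = 0
  height(11) = 1 + max(0, 0) = 1
  height(21) = 1 + max(-1, -1) = 0
  height(35) = 1 + max(-1, -1) = 0
  height(44) = 1 + max(0, -1) = 1
  height(47) = 1 + max(1, -1) = 2
  height(33) = 1 + max(0, 2) = 3
  height(20) = 1 + max(1, 3) = 4
Height = 4


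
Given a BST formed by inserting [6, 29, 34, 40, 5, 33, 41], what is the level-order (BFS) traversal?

Tree insertion order: [6, 29, 34, 40, 5, 33, 41]
Tree (level-order array): [6, 5, 29, None, None, None, 34, 33, 40, None, None, None, 41]
BFS from the root, enqueuing left then right child of each popped node:
  queue [6] -> pop 6, enqueue [5, 29], visited so far: [6]
  queue [5, 29] -> pop 5, enqueue [none], visited so far: [6, 5]
  queue [29] -> pop 29, enqueue [34], visited so far: [6, 5, 29]
  queue [34] -> pop 34, enqueue [33, 40], visited so far: [6, 5, 29, 34]
  queue [33, 40] -> pop 33, enqueue [none], visited so far: [6, 5, 29, 34, 33]
  queue [40] -> pop 40, enqueue [41], visited so far: [6, 5, 29, 34, 33, 40]
  queue [41] -> pop 41, enqueue [none], visited so far: [6, 5, 29, 34, 33, 40, 41]
Result: [6, 5, 29, 34, 33, 40, 41]


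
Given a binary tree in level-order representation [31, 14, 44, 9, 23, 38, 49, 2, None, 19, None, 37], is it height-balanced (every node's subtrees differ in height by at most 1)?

Tree (level-order array): [31, 14, 44, 9, 23, 38, 49, 2, None, 19, None, 37]
Definition: a tree is height-balanced if, at every node, |h(left) - h(right)| <= 1 (empty subtree has height -1).
Bottom-up per-node check:
  node 2: h_left=-1, h_right=-1, diff=0 [OK], height=0
  node 9: h_left=0, h_right=-1, diff=1 [OK], height=1
  node 19: h_left=-1, h_right=-1, diff=0 [OK], height=0
  node 23: h_left=0, h_right=-1, diff=1 [OK], height=1
  node 14: h_left=1, h_right=1, diff=0 [OK], height=2
  node 37: h_left=-1, h_right=-1, diff=0 [OK], height=0
  node 38: h_left=0, h_right=-1, diff=1 [OK], height=1
  node 49: h_left=-1, h_right=-1, diff=0 [OK], height=0
  node 44: h_left=1, h_right=0, diff=1 [OK], height=2
  node 31: h_left=2, h_right=2, diff=0 [OK], height=3
All nodes satisfy the balance condition.
Result: Balanced


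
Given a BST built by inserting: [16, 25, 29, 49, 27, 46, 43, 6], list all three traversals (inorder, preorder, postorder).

Tree insertion order: [16, 25, 29, 49, 27, 46, 43, 6]
Tree (level-order array): [16, 6, 25, None, None, None, 29, 27, 49, None, None, 46, None, 43]
Inorder (L, root, R): [6, 16, 25, 27, 29, 43, 46, 49]
Preorder (root, L, R): [16, 6, 25, 29, 27, 49, 46, 43]
Postorder (L, R, root): [6, 27, 43, 46, 49, 29, 25, 16]


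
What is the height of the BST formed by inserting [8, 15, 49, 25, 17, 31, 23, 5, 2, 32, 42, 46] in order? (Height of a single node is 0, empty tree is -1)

Insertion order: [8, 15, 49, 25, 17, 31, 23, 5, 2, 32, 42, 46]
Tree (level-order array): [8, 5, 15, 2, None, None, 49, None, None, 25, None, 17, 31, None, 23, None, 32, None, None, None, 42, None, 46]
Compute height bottom-up (empty subtree = -1):
  height(2) = 1 + max(-1, -1) = 0
  height(5) = 1 + max(0, -1) = 1
  height(23) = 1 + max(-1, -1) = 0
  height(17) = 1 + max(-1, 0) = 1
  height(46) = 1 + max(-1, -1) = 0
  height(42) = 1 + max(-1, 0) = 1
  height(32) = 1 + max(-1, 1) = 2
  height(31) = 1 + max(-1, 2) = 3
  height(25) = 1 + max(1, 3) = 4
  height(49) = 1 + max(4, -1) = 5
  height(15) = 1 + max(-1, 5) = 6
  height(8) = 1 + max(1, 6) = 7
Height = 7


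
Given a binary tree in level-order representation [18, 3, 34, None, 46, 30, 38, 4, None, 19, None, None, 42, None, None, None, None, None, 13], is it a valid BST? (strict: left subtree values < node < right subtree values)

Level-order array: [18, 3, 34, None, 46, 30, 38, 4, None, 19, None, None, 42, None, None, None, None, None, 13]
Validate using subtree bounds (lo, hi): at each node, require lo < value < hi,
then recurse left with hi=value and right with lo=value.
Preorder trace (stopping at first violation):
  at node 18 with bounds (-inf, +inf): OK
  at node 3 with bounds (-inf, 18): OK
  at node 46 with bounds (3, 18): VIOLATION
Node 46 violates its bound: not (3 < 46 < 18).
Result: Not a valid BST


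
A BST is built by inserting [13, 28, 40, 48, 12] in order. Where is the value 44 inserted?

Starting tree (level order): [13, 12, 28, None, None, None, 40, None, 48]
Insertion path: 13 -> 28 -> 40 -> 48
Result: insert 44 as left child of 48
Final tree (level order): [13, 12, 28, None, None, None, 40, None, 48, 44]


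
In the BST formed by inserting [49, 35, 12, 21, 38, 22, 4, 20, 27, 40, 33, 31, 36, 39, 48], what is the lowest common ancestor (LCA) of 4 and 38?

Tree insertion order: [49, 35, 12, 21, 38, 22, 4, 20, 27, 40, 33, 31, 36, 39, 48]
Tree (level-order array): [49, 35, None, 12, 38, 4, 21, 36, 40, None, None, 20, 22, None, None, 39, 48, None, None, None, 27, None, None, None, None, None, 33, 31]
In a BST, the LCA of p=4, q=38 is the first node v on the
root-to-leaf path with p <= v <= q (go left if both < v, right if both > v).
Walk from root:
  at 49: both 4 and 38 < 49, go left
  at 35: 4 <= 35 <= 38, this is the LCA
LCA = 35


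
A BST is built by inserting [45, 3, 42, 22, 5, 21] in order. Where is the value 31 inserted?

Starting tree (level order): [45, 3, None, None, 42, 22, None, 5, None, None, 21]
Insertion path: 45 -> 3 -> 42 -> 22
Result: insert 31 as right child of 22
Final tree (level order): [45, 3, None, None, 42, 22, None, 5, 31, None, 21]


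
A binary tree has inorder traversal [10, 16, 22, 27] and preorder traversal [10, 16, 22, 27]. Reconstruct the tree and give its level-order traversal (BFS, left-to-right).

Inorder:  [10, 16, 22, 27]
Preorder: [10, 16, 22, 27]
Algorithm: preorder visits root first, so consume preorder in order;
for each root, split the current inorder slice at that value into
left-subtree inorder and right-subtree inorder, then recurse.
Recursive splits:
  root=10; inorder splits into left=[], right=[16, 22, 27]
  root=16; inorder splits into left=[], right=[22, 27]
  root=22; inorder splits into left=[], right=[27]
  root=27; inorder splits into left=[], right=[]
Reconstructed level-order: [10, 16, 22, 27]


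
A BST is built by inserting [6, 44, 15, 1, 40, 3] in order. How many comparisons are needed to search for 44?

Search path for 44: 6 -> 44
Found: True
Comparisons: 2


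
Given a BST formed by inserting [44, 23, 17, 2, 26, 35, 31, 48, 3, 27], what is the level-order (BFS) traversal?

Tree insertion order: [44, 23, 17, 2, 26, 35, 31, 48, 3, 27]
Tree (level-order array): [44, 23, 48, 17, 26, None, None, 2, None, None, 35, None, 3, 31, None, None, None, 27]
BFS from the root, enqueuing left then right child of each popped node:
  queue [44] -> pop 44, enqueue [23, 48], visited so far: [44]
  queue [23, 48] -> pop 23, enqueue [17, 26], visited so far: [44, 23]
  queue [48, 17, 26] -> pop 48, enqueue [none], visited so far: [44, 23, 48]
  queue [17, 26] -> pop 17, enqueue [2], visited so far: [44, 23, 48, 17]
  queue [26, 2] -> pop 26, enqueue [35], visited so far: [44, 23, 48, 17, 26]
  queue [2, 35] -> pop 2, enqueue [3], visited so far: [44, 23, 48, 17, 26, 2]
  queue [35, 3] -> pop 35, enqueue [31], visited so far: [44, 23, 48, 17, 26, 2, 35]
  queue [3, 31] -> pop 3, enqueue [none], visited so far: [44, 23, 48, 17, 26, 2, 35, 3]
  queue [31] -> pop 31, enqueue [27], visited so far: [44, 23, 48, 17, 26, 2, 35, 3, 31]
  queue [27] -> pop 27, enqueue [none], visited so far: [44, 23, 48, 17, 26, 2, 35, 3, 31, 27]
Result: [44, 23, 48, 17, 26, 2, 35, 3, 31, 27]


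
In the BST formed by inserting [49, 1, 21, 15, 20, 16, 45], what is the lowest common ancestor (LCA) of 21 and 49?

Tree insertion order: [49, 1, 21, 15, 20, 16, 45]
Tree (level-order array): [49, 1, None, None, 21, 15, 45, None, 20, None, None, 16]
In a BST, the LCA of p=21, q=49 is the first node v on the
root-to-leaf path with p <= v <= q (go left if both < v, right if both > v).
Walk from root:
  at 49: 21 <= 49 <= 49, this is the LCA
LCA = 49


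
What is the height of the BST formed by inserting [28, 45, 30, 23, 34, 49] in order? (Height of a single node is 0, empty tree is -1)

Insertion order: [28, 45, 30, 23, 34, 49]
Tree (level-order array): [28, 23, 45, None, None, 30, 49, None, 34]
Compute height bottom-up (empty subtree = -1):
  height(23) = 1 + max(-1, -1) = 0
  height(34) = 1 + max(-1, -1) = 0
  height(30) = 1 + max(-1, 0) = 1
  height(49) = 1 + max(-1, -1) = 0
  height(45) = 1 + max(1, 0) = 2
  height(28) = 1 + max(0, 2) = 3
Height = 3


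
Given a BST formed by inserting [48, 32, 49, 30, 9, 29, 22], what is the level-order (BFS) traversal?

Tree insertion order: [48, 32, 49, 30, 9, 29, 22]
Tree (level-order array): [48, 32, 49, 30, None, None, None, 9, None, None, 29, 22]
BFS from the root, enqueuing left then right child of each popped node:
  queue [48] -> pop 48, enqueue [32, 49], visited so far: [48]
  queue [32, 49] -> pop 32, enqueue [30], visited so far: [48, 32]
  queue [49, 30] -> pop 49, enqueue [none], visited so far: [48, 32, 49]
  queue [30] -> pop 30, enqueue [9], visited so far: [48, 32, 49, 30]
  queue [9] -> pop 9, enqueue [29], visited so far: [48, 32, 49, 30, 9]
  queue [29] -> pop 29, enqueue [22], visited so far: [48, 32, 49, 30, 9, 29]
  queue [22] -> pop 22, enqueue [none], visited so far: [48, 32, 49, 30, 9, 29, 22]
Result: [48, 32, 49, 30, 9, 29, 22]


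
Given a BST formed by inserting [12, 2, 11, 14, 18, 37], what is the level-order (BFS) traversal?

Tree insertion order: [12, 2, 11, 14, 18, 37]
Tree (level-order array): [12, 2, 14, None, 11, None, 18, None, None, None, 37]
BFS from the root, enqueuing left then right child of each popped node:
  queue [12] -> pop 12, enqueue [2, 14], visited so far: [12]
  queue [2, 14] -> pop 2, enqueue [11], visited so far: [12, 2]
  queue [14, 11] -> pop 14, enqueue [18], visited so far: [12, 2, 14]
  queue [11, 18] -> pop 11, enqueue [none], visited so far: [12, 2, 14, 11]
  queue [18] -> pop 18, enqueue [37], visited so far: [12, 2, 14, 11, 18]
  queue [37] -> pop 37, enqueue [none], visited so far: [12, 2, 14, 11, 18, 37]
Result: [12, 2, 14, 11, 18, 37]


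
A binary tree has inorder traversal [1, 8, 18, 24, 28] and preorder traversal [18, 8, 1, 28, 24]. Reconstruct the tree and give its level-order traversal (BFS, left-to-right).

Inorder:  [1, 8, 18, 24, 28]
Preorder: [18, 8, 1, 28, 24]
Algorithm: preorder visits root first, so consume preorder in order;
for each root, split the current inorder slice at that value into
left-subtree inorder and right-subtree inorder, then recurse.
Recursive splits:
  root=18; inorder splits into left=[1, 8], right=[24, 28]
  root=8; inorder splits into left=[1], right=[]
  root=1; inorder splits into left=[], right=[]
  root=28; inorder splits into left=[24], right=[]
  root=24; inorder splits into left=[], right=[]
Reconstructed level-order: [18, 8, 28, 1, 24]


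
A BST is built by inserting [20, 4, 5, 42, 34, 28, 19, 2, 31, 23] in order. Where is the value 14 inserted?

Starting tree (level order): [20, 4, 42, 2, 5, 34, None, None, None, None, 19, 28, None, None, None, 23, 31]
Insertion path: 20 -> 4 -> 5 -> 19
Result: insert 14 as left child of 19
Final tree (level order): [20, 4, 42, 2, 5, 34, None, None, None, None, 19, 28, None, 14, None, 23, 31]


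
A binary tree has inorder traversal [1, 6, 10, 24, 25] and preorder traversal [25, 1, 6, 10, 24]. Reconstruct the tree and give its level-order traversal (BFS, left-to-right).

Inorder:  [1, 6, 10, 24, 25]
Preorder: [25, 1, 6, 10, 24]
Algorithm: preorder visits root first, so consume preorder in order;
for each root, split the current inorder slice at that value into
left-subtree inorder and right-subtree inorder, then recurse.
Recursive splits:
  root=25; inorder splits into left=[1, 6, 10, 24], right=[]
  root=1; inorder splits into left=[], right=[6, 10, 24]
  root=6; inorder splits into left=[], right=[10, 24]
  root=10; inorder splits into left=[], right=[24]
  root=24; inorder splits into left=[], right=[]
Reconstructed level-order: [25, 1, 6, 10, 24]


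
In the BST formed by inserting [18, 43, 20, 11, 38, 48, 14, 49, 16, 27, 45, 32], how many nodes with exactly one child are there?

Tree built from: [18, 43, 20, 11, 38, 48, 14, 49, 16, 27, 45, 32]
Tree (level-order array): [18, 11, 43, None, 14, 20, 48, None, 16, None, 38, 45, 49, None, None, 27, None, None, None, None, None, None, 32]
Rule: These are nodes with exactly 1 non-null child.
Per-node child counts:
  node 18: 2 child(ren)
  node 11: 1 child(ren)
  node 14: 1 child(ren)
  node 16: 0 child(ren)
  node 43: 2 child(ren)
  node 20: 1 child(ren)
  node 38: 1 child(ren)
  node 27: 1 child(ren)
  node 32: 0 child(ren)
  node 48: 2 child(ren)
  node 45: 0 child(ren)
  node 49: 0 child(ren)
Matching nodes: [11, 14, 20, 38, 27]
Count of nodes with exactly one child: 5


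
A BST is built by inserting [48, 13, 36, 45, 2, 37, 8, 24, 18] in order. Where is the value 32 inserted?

Starting tree (level order): [48, 13, None, 2, 36, None, 8, 24, 45, None, None, 18, None, 37]
Insertion path: 48 -> 13 -> 36 -> 24
Result: insert 32 as right child of 24
Final tree (level order): [48, 13, None, 2, 36, None, 8, 24, 45, None, None, 18, 32, 37]


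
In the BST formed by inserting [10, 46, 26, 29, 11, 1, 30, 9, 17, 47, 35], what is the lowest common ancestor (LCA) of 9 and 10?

Tree insertion order: [10, 46, 26, 29, 11, 1, 30, 9, 17, 47, 35]
Tree (level-order array): [10, 1, 46, None, 9, 26, 47, None, None, 11, 29, None, None, None, 17, None, 30, None, None, None, 35]
In a BST, the LCA of p=9, q=10 is the first node v on the
root-to-leaf path with p <= v <= q (go left if both < v, right if both > v).
Walk from root:
  at 10: 9 <= 10 <= 10, this is the LCA
LCA = 10


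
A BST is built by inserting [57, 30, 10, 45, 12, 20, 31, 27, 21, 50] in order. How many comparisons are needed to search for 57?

Search path for 57: 57
Found: True
Comparisons: 1


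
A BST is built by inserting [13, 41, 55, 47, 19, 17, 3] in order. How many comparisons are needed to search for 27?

Search path for 27: 13 -> 41 -> 19
Found: False
Comparisons: 3


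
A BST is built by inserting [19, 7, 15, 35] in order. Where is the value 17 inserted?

Starting tree (level order): [19, 7, 35, None, 15]
Insertion path: 19 -> 7 -> 15
Result: insert 17 as right child of 15
Final tree (level order): [19, 7, 35, None, 15, None, None, None, 17]


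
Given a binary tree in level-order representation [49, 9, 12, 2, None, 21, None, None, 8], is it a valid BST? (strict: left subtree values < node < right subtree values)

Level-order array: [49, 9, 12, 2, None, 21, None, None, 8]
Validate using subtree bounds (lo, hi): at each node, require lo < value < hi,
then recurse left with hi=value and right with lo=value.
Preorder trace (stopping at first violation):
  at node 49 with bounds (-inf, +inf): OK
  at node 9 with bounds (-inf, 49): OK
  at node 2 with bounds (-inf, 9): OK
  at node 8 with bounds (2, 9): OK
  at node 12 with bounds (49, +inf): VIOLATION
Node 12 violates its bound: not (49 < 12 < +inf).
Result: Not a valid BST


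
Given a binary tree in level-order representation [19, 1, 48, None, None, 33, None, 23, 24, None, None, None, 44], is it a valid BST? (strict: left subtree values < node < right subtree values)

Level-order array: [19, 1, 48, None, None, 33, None, 23, 24, None, None, None, 44]
Validate using subtree bounds (lo, hi): at each node, require lo < value < hi,
then recurse left with hi=value and right with lo=value.
Preorder trace (stopping at first violation):
  at node 19 with bounds (-inf, +inf): OK
  at node 1 with bounds (-inf, 19): OK
  at node 48 with bounds (19, +inf): OK
  at node 33 with bounds (19, 48): OK
  at node 23 with bounds (19, 33): OK
  at node 24 with bounds (33, 48): VIOLATION
Node 24 violates its bound: not (33 < 24 < 48).
Result: Not a valid BST


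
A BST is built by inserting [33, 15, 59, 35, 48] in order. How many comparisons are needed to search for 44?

Search path for 44: 33 -> 59 -> 35 -> 48
Found: False
Comparisons: 4


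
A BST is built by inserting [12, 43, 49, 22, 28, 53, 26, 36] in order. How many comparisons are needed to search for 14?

Search path for 14: 12 -> 43 -> 22
Found: False
Comparisons: 3


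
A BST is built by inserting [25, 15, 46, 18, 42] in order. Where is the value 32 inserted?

Starting tree (level order): [25, 15, 46, None, 18, 42]
Insertion path: 25 -> 46 -> 42
Result: insert 32 as left child of 42
Final tree (level order): [25, 15, 46, None, 18, 42, None, None, None, 32]


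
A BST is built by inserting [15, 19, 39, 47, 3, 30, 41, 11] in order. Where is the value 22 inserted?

Starting tree (level order): [15, 3, 19, None, 11, None, 39, None, None, 30, 47, None, None, 41]
Insertion path: 15 -> 19 -> 39 -> 30
Result: insert 22 as left child of 30
Final tree (level order): [15, 3, 19, None, 11, None, 39, None, None, 30, 47, 22, None, 41]


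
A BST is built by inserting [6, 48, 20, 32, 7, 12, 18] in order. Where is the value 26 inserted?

Starting tree (level order): [6, None, 48, 20, None, 7, 32, None, 12, None, None, None, 18]
Insertion path: 6 -> 48 -> 20 -> 32
Result: insert 26 as left child of 32
Final tree (level order): [6, None, 48, 20, None, 7, 32, None, 12, 26, None, None, 18]


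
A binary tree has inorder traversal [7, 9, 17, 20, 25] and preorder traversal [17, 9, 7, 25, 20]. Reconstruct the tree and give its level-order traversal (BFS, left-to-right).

Inorder:  [7, 9, 17, 20, 25]
Preorder: [17, 9, 7, 25, 20]
Algorithm: preorder visits root first, so consume preorder in order;
for each root, split the current inorder slice at that value into
left-subtree inorder and right-subtree inorder, then recurse.
Recursive splits:
  root=17; inorder splits into left=[7, 9], right=[20, 25]
  root=9; inorder splits into left=[7], right=[]
  root=7; inorder splits into left=[], right=[]
  root=25; inorder splits into left=[20], right=[]
  root=20; inorder splits into left=[], right=[]
Reconstructed level-order: [17, 9, 25, 7, 20]


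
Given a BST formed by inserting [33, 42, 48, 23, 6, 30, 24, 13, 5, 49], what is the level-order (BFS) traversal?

Tree insertion order: [33, 42, 48, 23, 6, 30, 24, 13, 5, 49]
Tree (level-order array): [33, 23, 42, 6, 30, None, 48, 5, 13, 24, None, None, 49]
BFS from the root, enqueuing left then right child of each popped node:
  queue [33] -> pop 33, enqueue [23, 42], visited so far: [33]
  queue [23, 42] -> pop 23, enqueue [6, 30], visited so far: [33, 23]
  queue [42, 6, 30] -> pop 42, enqueue [48], visited so far: [33, 23, 42]
  queue [6, 30, 48] -> pop 6, enqueue [5, 13], visited so far: [33, 23, 42, 6]
  queue [30, 48, 5, 13] -> pop 30, enqueue [24], visited so far: [33, 23, 42, 6, 30]
  queue [48, 5, 13, 24] -> pop 48, enqueue [49], visited so far: [33, 23, 42, 6, 30, 48]
  queue [5, 13, 24, 49] -> pop 5, enqueue [none], visited so far: [33, 23, 42, 6, 30, 48, 5]
  queue [13, 24, 49] -> pop 13, enqueue [none], visited so far: [33, 23, 42, 6, 30, 48, 5, 13]
  queue [24, 49] -> pop 24, enqueue [none], visited so far: [33, 23, 42, 6, 30, 48, 5, 13, 24]
  queue [49] -> pop 49, enqueue [none], visited so far: [33, 23, 42, 6, 30, 48, 5, 13, 24, 49]
Result: [33, 23, 42, 6, 30, 48, 5, 13, 24, 49]


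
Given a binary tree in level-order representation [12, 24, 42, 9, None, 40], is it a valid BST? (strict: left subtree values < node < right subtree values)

Level-order array: [12, 24, 42, 9, None, 40]
Validate using subtree bounds (lo, hi): at each node, require lo < value < hi,
then recurse left with hi=value and right with lo=value.
Preorder trace (stopping at first violation):
  at node 12 with bounds (-inf, +inf): OK
  at node 24 with bounds (-inf, 12): VIOLATION
Node 24 violates its bound: not (-inf < 24 < 12).
Result: Not a valid BST


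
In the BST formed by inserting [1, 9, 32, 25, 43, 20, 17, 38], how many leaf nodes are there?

Tree built from: [1, 9, 32, 25, 43, 20, 17, 38]
Tree (level-order array): [1, None, 9, None, 32, 25, 43, 20, None, 38, None, 17]
Rule: A leaf has 0 children.
Per-node child counts:
  node 1: 1 child(ren)
  node 9: 1 child(ren)
  node 32: 2 child(ren)
  node 25: 1 child(ren)
  node 20: 1 child(ren)
  node 17: 0 child(ren)
  node 43: 1 child(ren)
  node 38: 0 child(ren)
Matching nodes: [17, 38]
Count of leaf nodes: 2


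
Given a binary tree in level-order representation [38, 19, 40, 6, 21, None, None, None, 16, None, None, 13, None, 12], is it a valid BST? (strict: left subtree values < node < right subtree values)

Level-order array: [38, 19, 40, 6, 21, None, None, None, 16, None, None, 13, None, 12]
Validate using subtree bounds (lo, hi): at each node, require lo < value < hi,
then recurse left with hi=value and right with lo=value.
Preorder trace (stopping at first violation):
  at node 38 with bounds (-inf, +inf): OK
  at node 19 with bounds (-inf, 38): OK
  at node 6 with bounds (-inf, 19): OK
  at node 16 with bounds (6, 19): OK
  at node 13 with bounds (6, 16): OK
  at node 12 with bounds (6, 13): OK
  at node 21 with bounds (19, 38): OK
  at node 40 with bounds (38, +inf): OK
No violation found at any node.
Result: Valid BST


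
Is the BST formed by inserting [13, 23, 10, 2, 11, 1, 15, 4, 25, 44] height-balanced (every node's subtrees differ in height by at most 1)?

Tree (level-order array): [13, 10, 23, 2, 11, 15, 25, 1, 4, None, None, None, None, None, 44]
Definition: a tree is height-balanced if, at every node, |h(left) - h(right)| <= 1 (empty subtree has height -1).
Bottom-up per-node check:
  node 1: h_left=-1, h_right=-1, diff=0 [OK], height=0
  node 4: h_left=-1, h_right=-1, diff=0 [OK], height=0
  node 2: h_left=0, h_right=0, diff=0 [OK], height=1
  node 11: h_left=-1, h_right=-1, diff=0 [OK], height=0
  node 10: h_left=1, h_right=0, diff=1 [OK], height=2
  node 15: h_left=-1, h_right=-1, diff=0 [OK], height=0
  node 44: h_left=-1, h_right=-1, diff=0 [OK], height=0
  node 25: h_left=-1, h_right=0, diff=1 [OK], height=1
  node 23: h_left=0, h_right=1, diff=1 [OK], height=2
  node 13: h_left=2, h_right=2, diff=0 [OK], height=3
All nodes satisfy the balance condition.
Result: Balanced


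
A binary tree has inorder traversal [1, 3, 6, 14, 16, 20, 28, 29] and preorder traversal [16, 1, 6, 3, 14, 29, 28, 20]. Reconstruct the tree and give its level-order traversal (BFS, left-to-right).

Inorder:  [1, 3, 6, 14, 16, 20, 28, 29]
Preorder: [16, 1, 6, 3, 14, 29, 28, 20]
Algorithm: preorder visits root first, so consume preorder in order;
for each root, split the current inorder slice at that value into
left-subtree inorder and right-subtree inorder, then recurse.
Recursive splits:
  root=16; inorder splits into left=[1, 3, 6, 14], right=[20, 28, 29]
  root=1; inorder splits into left=[], right=[3, 6, 14]
  root=6; inorder splits into left=[3], right=[14]
  root=3; inorder splits into left=[], right=[]
  root=14; inorder splits into left=[], right=[]
  root=29; inorder splits into left=[20, 28], right=[]
  root=28; inorder splits into left=[20], right=[]
  root=20; inorder splits into left=[], right=[]
Reconstructed level-order: [16, 1, 29, 6, 28, 3, 14, 20]


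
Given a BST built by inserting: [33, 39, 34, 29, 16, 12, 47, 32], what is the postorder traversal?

Tree insertion order: [33, 39, 34, 29, 16, 12, 47, 32]
Tree (level-order array): [33, 29, 39, 16, 32, 34, 47, 12]
Postorder traversal: [12, 16, 32, 29, 34, 47, 39, 33]


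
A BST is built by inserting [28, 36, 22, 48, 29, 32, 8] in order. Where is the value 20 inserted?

Starting tree (level order): [28, 22, 36, 8, None, 29, 48, None, None, None, 32]
Insertion path: 28 -> 22 -> 8
Result: insert 20 as right child of 8
Final tree (level order): [28, 22, 36, 8, None, 29, 48, None, 20, None, 32]


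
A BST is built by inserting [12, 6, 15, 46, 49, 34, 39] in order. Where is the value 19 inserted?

Starting tree (level order): [12, 6, 15, None, None, None, 46, 34, 49, None, 39]
Insertion path: 12 -> 15 -> 46 -> 34
Result: insert 19 as left child of 34
Final tree (level order): [12, 6, 15, None, None, None, 46, 34, 49, 19, 39]


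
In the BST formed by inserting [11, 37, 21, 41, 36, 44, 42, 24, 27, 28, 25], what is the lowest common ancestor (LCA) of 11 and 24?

Tree insertion order: [11, 37, 21, 41, 36, 44, 42, 24, 27, 28, 25]
Tree (level-order array): [11, None, 37, 21, 41, None, 36, None, 44, 24, None, 42, None, None, 27, None, None, 25, 28]
In a BST, the LCA of p=11, q=24 is the first node v on the
root-to-leaf path with p <= v <= q (go left if both < v, right if both > v).
Walk from root:
  at 11: 11 <= 11 <= 24, this is the LCA
LCA = 11


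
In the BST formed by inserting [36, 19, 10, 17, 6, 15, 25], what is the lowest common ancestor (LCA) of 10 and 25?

Tree insertion order: [36, 19, 10, 17, 6, 15, 25]
Tree (level-order array): [36, 19, None, 10, 25, 6, 17, None, None, None, None, 15]
In a BST, the LCA of p=10, q=25 is the first node v on the
root-to-leaf path with p <= v <= q (go left if both < v, right if both > v).
Walk from root:
  at 36: both 10 and 25 < 36, go left
  at 19: 10 <= 19 <= 25, this is the LCA
LCA = 19


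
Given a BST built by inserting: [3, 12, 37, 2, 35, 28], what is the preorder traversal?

Tree insertion order: [3, 12, 37, 2, 35, 28]
Tree (level-order array): [3, 2, 12, None, None, None, 37, 35, None, 28]
Preorder traversal: [3, 2, 12, 37, 35, 28]


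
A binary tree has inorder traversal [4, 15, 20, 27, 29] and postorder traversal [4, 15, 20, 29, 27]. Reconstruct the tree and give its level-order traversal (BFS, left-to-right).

Inorder:   [4, 15, 20, 27, 29]
Postorder: [4, 15, 20, 29, 27]
Algorithm: postorder visits root last, so walk postorder right-to-left;
each value is the root of the current inorder slice — split it at that
value, recurse on the right subtree first, then the left.
Recursive splits:
  root=27; inorder splits into left=[4, 15, 20], right=[29]
  root=29; inorder splits into left=[], right=[]
  root=20; inorder splits into left=[4, 15], right=[]
  root=15; inorder splits into left=[4], right=[]
  root=4; inorder splits into left=[], right=[]
Reconstructed level-order: [27, 20, 29, 15, 4]


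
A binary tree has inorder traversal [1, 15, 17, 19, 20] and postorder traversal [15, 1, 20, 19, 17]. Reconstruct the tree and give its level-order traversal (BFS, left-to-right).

Inorder:   [1, 15, 17, 19, 20]
Postorder: [15, 1, 20, 19, 17]
Algorithm: postorder visits root last, so walk postorder right-to-left;
each value is the root of the current inorder slice — split it at that
value, recurse on the right subtree first, then the left.
Recursive splits:
  root=17; inorder splits into left=[1, 15], right=[19, 20]
  root=19; inorder splits into left=[], right=[20]
  root=20; inorder splits into left=[], right=[]
  root=1; inorder splits into left=[], right=[15]
  root=15; inorder splits into left=[], right=[]
Reconstructed level-order: [17, 1, 19, 15, 20]


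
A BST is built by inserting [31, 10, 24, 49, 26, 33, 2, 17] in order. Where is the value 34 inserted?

Starting tree (level order): [31, 10, 49, 2, 24, 33, None, None, None, 17, 26]
Insertion path: 31 -> 49 -> 33
Result: insert 34 as right child of 33
Final tree (level order): [31, 10, 49, 2, 24, 33, None, None, None, 17, 26, None, 34]


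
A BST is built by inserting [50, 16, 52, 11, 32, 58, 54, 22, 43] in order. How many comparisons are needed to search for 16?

Search path for 16: 50 -> 16
Found: True
Comparisons: 2


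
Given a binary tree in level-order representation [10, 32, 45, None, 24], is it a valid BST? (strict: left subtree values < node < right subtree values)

Level-order array: [10, 32, 45, None, 24]
Validate using subtree bounds (lo, hi): at each node, require lo < value < hi,
then recurse left with hi=value and right with lo=value.
Preorder trace (stopping at first violation):
  at node 10 with bounds (-inf, +inf): OK
  at node 32 with bounds (-inf, 10): VIOLATION
Node 32 violates its bound: not (-inf < 32 < 10).
Result: Not a valid BST


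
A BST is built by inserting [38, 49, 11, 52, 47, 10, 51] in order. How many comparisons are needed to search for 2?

Search path for 2: 38 -> 11 -> 10
Found: False
Comparisons: 3


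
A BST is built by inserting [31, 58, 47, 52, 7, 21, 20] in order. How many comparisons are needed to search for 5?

Search path for 5: 31 -> 7
Found: False
Comparisons: 2


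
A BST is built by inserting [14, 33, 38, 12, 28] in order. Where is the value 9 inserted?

Starting tree (level order): [14, 12, 33, None, None, 28, 38]
Insertion path: 14 -> 12
Result: insert 9 as left child of 12
Final tree (level order): [14, 12, 33, 9, None, 28, 38]
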